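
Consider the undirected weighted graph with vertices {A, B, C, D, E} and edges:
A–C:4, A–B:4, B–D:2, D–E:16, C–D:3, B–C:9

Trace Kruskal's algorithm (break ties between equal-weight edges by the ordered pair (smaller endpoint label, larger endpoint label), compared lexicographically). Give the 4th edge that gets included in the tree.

Kruskal's algorithm — process edges by increasing weight (ties by edge label):
B–D (2): add. Components now {A} {B,D} {C} {E}
C–D (3): add. Components now {A} {B,C,D} {E}
A–B (4): add. Components now {A,B,C,D} {E}
A–C (4): skip — A and C already connected.
B–C (9): skip — B and C already connected.
D–E (16): add. Components now {A,B,C,D,E}
The 4th edge added is D–E.

D-E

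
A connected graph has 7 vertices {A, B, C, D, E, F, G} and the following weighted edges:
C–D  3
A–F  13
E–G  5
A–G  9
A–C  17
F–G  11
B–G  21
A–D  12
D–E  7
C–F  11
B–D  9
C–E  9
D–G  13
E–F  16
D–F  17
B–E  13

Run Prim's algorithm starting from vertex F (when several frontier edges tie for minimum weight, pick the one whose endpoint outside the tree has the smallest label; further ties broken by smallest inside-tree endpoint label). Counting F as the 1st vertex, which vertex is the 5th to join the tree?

G

Grow the tree from F using Prim:
Step 1: cheapest edge leaving the tree is C–F (11); add C.
Step 2: cheapest edge leaving the tree is C–D (3); add D.
Step 3: cheapest edge leaving the tree is D–E (7); add E.
Step 4: cheapest edge leaving the tree is E–G (5); add G.
Step 5: cheapest edge leaving the tree is A–G (9); add A.
Step 6: cheapest edge leaving the tree is B–D (9); add B.
Vertex order: F, C, D, E, G, A, B. The 5th vertex is G.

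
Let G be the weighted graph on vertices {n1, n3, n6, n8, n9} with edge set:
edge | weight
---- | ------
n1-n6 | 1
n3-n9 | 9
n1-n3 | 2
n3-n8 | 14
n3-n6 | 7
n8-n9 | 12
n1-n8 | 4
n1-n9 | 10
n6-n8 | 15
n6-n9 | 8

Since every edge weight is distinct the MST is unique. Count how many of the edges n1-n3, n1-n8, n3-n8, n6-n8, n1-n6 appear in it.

Sort edges by weight, then run Kruskal:
n1-n6 (1): add — endpoints in different components.
n1-n3 (2): add — endpoints in different components.
n1-n8 (4): add — endpoints in different components.
n3-n6 (7): skip — n6 and n3 already connected.
n6-n9 (8): add — endpoints in different components.
MST edge set: {n1-n6, n1-n3, n1-n8, n6-n9}.
Of the listed edges, {n1-n3, n1-n8, n1-n6} are in the MST → 3.

3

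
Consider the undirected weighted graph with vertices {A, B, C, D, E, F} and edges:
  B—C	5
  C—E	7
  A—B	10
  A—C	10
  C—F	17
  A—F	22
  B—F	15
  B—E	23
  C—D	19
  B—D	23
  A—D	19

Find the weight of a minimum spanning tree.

Prim, starting at F.
Step 1: frontier [B—F 15, C—F 17, A—F 22] → take B—F (15); add B.
Step 2: frontier [B—C 5, A—B 10, B—D 23, B—E 23, C—F 17, A—F 22] → take B—C (5); add C.
Step 3: frontier [A—B 10, B—D 23, B—E 23, C—E 7, A—C 10, C—D 19, A—F 22] → take C—E (7); add E.
Step 4: frontier [A—B 10, B—D 23, A—C 10, C—D 19, A—F 22] → take A—B (10); add A.
Step 5: frontier [A—D 19, B—D 23, C—D 19] → take A—D (19); add D.
MST edges: B—F, B—C, C—E, A—B, A—D; total weight 15+5+7+10+19 = 56.

56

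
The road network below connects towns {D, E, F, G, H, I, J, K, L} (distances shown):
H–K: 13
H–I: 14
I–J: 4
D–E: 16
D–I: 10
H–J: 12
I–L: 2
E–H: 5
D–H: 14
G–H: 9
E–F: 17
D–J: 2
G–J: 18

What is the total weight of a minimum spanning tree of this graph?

64

Kruskal's algorithm — process edges by increasing weight (ties by edge label):
D–J (2): add — endpoints in different components.
I–L (2): add — endpoints in different components.
I–J (4): add — endpoints in different components.
E–H (5): add — endpoints in different components.
G–H (9): add — endpoints in different components.
D–I (10): skip — D and I already connected.
H–J (12): add — endpoints in different components.
H–K (13): add — endpoints in different components.
D–H (14): skip — D and H already connected.
H–I (14): skip — H and I already connected.
D–E (16): skip — D and E already connected.
E–F (17): add — endpoints in different components.
MST edges: D–J, I–L, I–J, E–H, G–H, H–J, H–K, E–F; total weight 2+2+4+5+9+12+13+17 = 64.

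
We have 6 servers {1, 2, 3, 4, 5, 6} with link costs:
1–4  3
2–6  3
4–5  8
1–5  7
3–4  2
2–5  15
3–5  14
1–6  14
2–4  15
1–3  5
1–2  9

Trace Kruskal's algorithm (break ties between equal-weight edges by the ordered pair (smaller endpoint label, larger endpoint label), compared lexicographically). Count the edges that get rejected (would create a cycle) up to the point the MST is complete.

2

Sort edges by weight, then run Kruskal:
3–4 (2): add. Components now {1} {2} {3,4} {5} {6}
1–4 (3): add. Components now {1,3,4} {2} {5} {6}
2–6 (3): add. Components now {1,3,4} {2,6} {5}
1–3 (5): skip — 1 and 3 already connected.
1–5 (7): add. Components now {1,3,4,5} {2,6}
4–5 (8): skip — 4 and 5 already connected.
1–2 (9): add. Components now {1,2,3,4,5,6}
Edges rejected before the tree was complete: 2.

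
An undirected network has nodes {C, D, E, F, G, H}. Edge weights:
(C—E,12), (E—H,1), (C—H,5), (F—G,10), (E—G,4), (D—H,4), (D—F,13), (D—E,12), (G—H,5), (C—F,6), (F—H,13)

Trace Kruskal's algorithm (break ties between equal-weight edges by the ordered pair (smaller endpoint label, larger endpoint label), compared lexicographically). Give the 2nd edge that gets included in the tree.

Kruskal: consider edges lightest-first.
E—H (1): add. Components now {C} {D} {E,H} {F} {G}
D—H (4): add. Components now {C} {D,E,H} {F} {G}
E—G (4): add. Components now {C} {D,E,G,H} {F}
C—H (5): add. Components now {C,D,E,G,H} {F}
G—H (5): skip — G and H already connected.
C—F (6): add. Components now {C,D,E,F,G,H}
The 2nd edge added is D—H.

D-H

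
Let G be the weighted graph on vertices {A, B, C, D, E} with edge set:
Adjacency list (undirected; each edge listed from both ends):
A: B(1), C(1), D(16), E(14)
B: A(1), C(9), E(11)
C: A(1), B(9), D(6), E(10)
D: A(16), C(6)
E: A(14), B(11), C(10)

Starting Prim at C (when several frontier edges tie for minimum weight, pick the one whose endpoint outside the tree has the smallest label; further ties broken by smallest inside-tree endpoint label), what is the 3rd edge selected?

Grow the tree from C using Prim:
Step 1: frontier [A—C 1, C—D 6, B—C 9, C—E 10] → take A—C (1); add A.
Step 2: frontier [A—B 1, A—E 14, A—D 16, C—D 6, B—C 9, C—E 10] → take A—B (1); add B.
Step 3: frontier [A—E 14, A—D 16, B—E 11, C—D 6, C—E 10] → take C—D (6); add D.
Step 4: frontier [A—E 14, B—E 11, C—E 10] → take C—E (10); add E.
The 3rd edge added is C—D.

C-D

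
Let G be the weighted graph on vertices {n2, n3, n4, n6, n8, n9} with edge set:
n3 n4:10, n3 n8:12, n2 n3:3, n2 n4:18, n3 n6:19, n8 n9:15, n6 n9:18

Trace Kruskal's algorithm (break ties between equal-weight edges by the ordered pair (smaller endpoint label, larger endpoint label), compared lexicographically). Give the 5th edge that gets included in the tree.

Kruskal: consider edges lightest-first.
n2 n3 (3): add. Components now {n6} {n2,n3} {n4} {n8} {n9}
n3 n4 (10): add. Components now {n6} {n2,n3,n4} {n8} {n9}
n3 n8 (12): add. Components now {n6} {n2,n3,n4,n8} {n9}
n8 n9 (15): add. Components now {n6} {n2,n3,n4,n8,n9}
n2 n4 (18): skip — n4 and n2 already connected.
n6 n9 (18): add. Components now {n2,n3,n4,n6,n8,n9}
The 5th edge added is n6 n9.

n6-n9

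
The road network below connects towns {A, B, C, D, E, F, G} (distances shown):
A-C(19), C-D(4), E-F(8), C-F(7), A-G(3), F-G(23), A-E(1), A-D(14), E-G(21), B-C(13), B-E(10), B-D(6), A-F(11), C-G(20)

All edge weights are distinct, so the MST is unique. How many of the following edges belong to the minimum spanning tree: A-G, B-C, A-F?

1

Kruskal's algorithm — process edges by increasing weight (ties by edge label):
A-E (1): add. Components now {A,E} {B} {C} {D} {F} {G}
A-G (3): add. Components now {A,E,G} {B} {C} {D} {F}
C-D (4): add. Components now {A,E,G} {B} {C,D} {F}
B-D (6): add. Components now {A,E,G} {B,C,D} {F}
C-F (7): add. Components now {A,E,G} {B,C,D,F}
E-F (8): add. Components now {A,B,C,D,E,F,G}
MST edge set: {A-E, A-G, C-D, B-D, C-F, E-F}.
Of the listed edges, {A-G} are in the MST → 1.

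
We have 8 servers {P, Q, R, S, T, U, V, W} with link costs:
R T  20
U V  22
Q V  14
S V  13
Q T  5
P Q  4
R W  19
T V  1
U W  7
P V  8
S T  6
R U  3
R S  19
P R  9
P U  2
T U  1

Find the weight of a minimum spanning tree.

24

Prim, starting at P.
Step 1: cheapest edge leaving the tree is P U (2); add U.
Step 2: cheapest edge leaving the tree is T U (1); add T.
Step 3: cheapest edge leaving the tree is T V (1); add V.
Step 4: cheapest edge leaving the tree is R U (3); add R.
Step 5: cheapest edge leaving the tree is P Q (4); add Q.
Step 6: cheapest edge leaving the tree is S T (6); add S.
Step 7: cheapest edge leaving the tree is U W (7); add W.
MST edges: P U, T U, T V, R U, P Q, S T, U W; total weight 2+1+1+3+4+6+7 = 24.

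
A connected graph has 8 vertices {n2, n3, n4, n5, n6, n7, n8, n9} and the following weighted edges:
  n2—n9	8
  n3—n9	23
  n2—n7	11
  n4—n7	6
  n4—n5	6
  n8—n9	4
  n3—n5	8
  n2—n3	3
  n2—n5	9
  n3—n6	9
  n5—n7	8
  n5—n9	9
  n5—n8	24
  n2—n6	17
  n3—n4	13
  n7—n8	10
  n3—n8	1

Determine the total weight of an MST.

Kruskal: consider edges lightest-first.
n3—n8 (1): add — endpoints in different components.
n2—n3 (3): add — endpoints in different components.
n8—n9 (4): add — endpoints in different components.
n4—n5 (6): add — endpoints in different components.
n4—n7 (6): add — endpoints in different components.
n2—n9 (8): skip — n9 and n2 already connected.
n3—n5 (8): add — endpoints in different components.
n5—n7 (8): skip — n7 and n5 already connected.
n2—n5 (9): skip — n2 and n5 already connected.
n3—n6 (9): add — endpoints in different components.
MST edges: n3—n8, n2—n3, n8—n9, n4—n5, n4—n7, n3—n5, n3—n6; total weight 1+3+4+6+6+8+9 = 37.

37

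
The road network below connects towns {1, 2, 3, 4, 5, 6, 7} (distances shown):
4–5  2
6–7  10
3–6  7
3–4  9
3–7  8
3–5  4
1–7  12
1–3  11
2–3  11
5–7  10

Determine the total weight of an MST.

43

Kruskal: consider edges lightest-first.
4–5 (2): add. Components now {1} {2} {3} {4,5} {6} {7}
3–5 (4): add. Components now {1} {2} {3,4,5} {6} {7}
3–6 (7): add. Components now {1} {2} {3,4,5,6} {7}
3–7 (8): add. Components now {1} {2} {3,4,5,6,7}
3–4 (9): skip — 3 and 4 already connected.
5–7 (10): skip — 5 and 7 already connected.
6–7 (10): skip — 6 and 7 already connected.
1–3 (11): add. Components now {1,3,4,5,6,7} {2}
2–3 (11): add. Components now {1,2,3,4,5,6,7}
MST edges: 4–5, 3–5, 3–6, 3–7, 1–3, 2–3; total weight 2+4+7+8+11+11 = 43.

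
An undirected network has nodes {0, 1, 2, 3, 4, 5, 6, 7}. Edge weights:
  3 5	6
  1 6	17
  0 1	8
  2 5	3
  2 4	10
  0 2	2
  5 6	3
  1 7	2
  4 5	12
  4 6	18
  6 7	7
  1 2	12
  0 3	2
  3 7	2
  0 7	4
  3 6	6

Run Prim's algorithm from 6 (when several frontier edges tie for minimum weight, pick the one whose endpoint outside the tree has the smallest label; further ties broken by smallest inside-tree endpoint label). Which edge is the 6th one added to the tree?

Grow the tree from 6 using Prim:
Step 1: cheapest edge leaving the tree is 5 6 (3); add 5.
Step 2: cheapest edge leaving the tree is 2 5 (3); add 2.
Step 3: cheapest edge leaving the tree is 0 2 (2); add 0.
Step 4: cheapest edge leaving the tree is 0 3 (2); add 3.
Step 5: cheapest edge leaving the tree is 3 7 (2); add 7.
Step 6: cheapest edge leaving the tree is 1 7 (2); add 1.
Step 7: cheapest edge leaving the tree is 2 4 (10); add 4.
The 6th edge added is 1 7.

1-7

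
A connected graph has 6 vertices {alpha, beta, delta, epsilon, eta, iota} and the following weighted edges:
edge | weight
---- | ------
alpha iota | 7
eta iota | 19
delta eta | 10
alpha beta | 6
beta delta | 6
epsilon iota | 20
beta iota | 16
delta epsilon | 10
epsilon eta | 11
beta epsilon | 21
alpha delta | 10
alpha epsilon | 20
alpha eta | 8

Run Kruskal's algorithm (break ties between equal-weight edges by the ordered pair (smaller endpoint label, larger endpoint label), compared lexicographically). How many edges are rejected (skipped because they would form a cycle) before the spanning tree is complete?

1

Kruskal: consider edges lightest-first.
alpha beta (6): add — endpoints in different components.
beta delta (6): add — endpoints in different components.
alpha iota (7): add — endpoints in different components.
alpha eta (8): add — endpoints in different components.
alpha delta (10): skip — alpha and delta already connected.
delta epsilon (10): add — endpoints in different components.
Edges rejected before the tree was complete: 1.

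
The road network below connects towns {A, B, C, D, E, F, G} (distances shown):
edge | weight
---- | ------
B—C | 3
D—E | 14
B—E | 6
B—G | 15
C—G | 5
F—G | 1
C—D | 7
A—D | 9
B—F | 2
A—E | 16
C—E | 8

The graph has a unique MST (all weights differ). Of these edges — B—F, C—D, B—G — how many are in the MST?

2

Sort edges by weight, then run Kruskal:
F—G (1): add. Components now {A} {B} {C} {D} {E} {F,G}
B—F (2): add. Components now {A} {B,F,G} {C} {D} {E}
B—C (3): add. Components now {A} {B,C,F,G} {D} {E}
C—G (5): skip — C and G already connected.
B—E (6): add. Components now {A} {B,C,E,F,G} {D}
C—D (7): add. Components now {A} {B,C,D,E,F,G}
C—E (8): skip — C and E already connected.
A—D (9): add. Components now {A,B,C,D,E,F,G}
MST edge set: {F—G, B—F, B—C, B—E, C—D, A—D}.
Of the listed edges, {B—F, C—D} are in the MST → 2.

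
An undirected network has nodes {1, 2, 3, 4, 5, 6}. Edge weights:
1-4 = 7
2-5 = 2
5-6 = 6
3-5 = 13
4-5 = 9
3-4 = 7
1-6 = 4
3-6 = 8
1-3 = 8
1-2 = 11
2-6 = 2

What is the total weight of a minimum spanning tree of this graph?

22

Grow the tree from 4 using Prim:
Step 1: frontier [1-4 7, 3-4 7, 4-5 9] → take 1-4 (7); add 1.
Step 2: frontier [1-6 4, 1-3 8, 1-2 11, 3-4 7, 4-5 9] → take 1-6 (4); add 6.
Step 3: frontier [1-3 8, 1-2 11, 3-4 7, 4-5 9, 2-6 2, 5-6 6, 3-6 8] → take 2-6 (2); add 2.
Step 4: frontier [1-3 8, 2-5 2, 3-4 7, 4-5 9, 5-6 6, 3-6 8] → take 2-5 (2); add 5.
Step 5: frontier [1-3 8, 3-4 7, 3-5 13, 3-6 8] → take 3-4 (7); add 3.
MST edges: 1-4, 1-6, 2-6, 2-5, 3-4; total weight 7+4+2+2+7 = 22.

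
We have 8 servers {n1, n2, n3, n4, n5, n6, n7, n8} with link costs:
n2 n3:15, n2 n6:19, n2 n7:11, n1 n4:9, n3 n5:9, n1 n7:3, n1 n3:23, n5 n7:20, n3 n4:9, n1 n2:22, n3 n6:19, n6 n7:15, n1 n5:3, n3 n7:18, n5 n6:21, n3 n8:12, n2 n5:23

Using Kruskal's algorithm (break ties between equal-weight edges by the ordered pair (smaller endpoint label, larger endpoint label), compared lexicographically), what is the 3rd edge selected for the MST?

n1-n4

Sort edges by weight, then run Kruskal:
n1 n5 (3): add — endpoints in different components.
n1 n7 (3): add — endpoints in different components.
n1 n4 (9): add — endpoints in different components.
n3 n4 (9): add — endpoints in different components.
n3 n5 (9): skip — n3 and n5 already connected.
n2 n7 (11): add — endpoints in different components.
n3 n8 (12): add — endpoints in different components.
n2 n3 (15): skip — n3 and n2 already connected.
n6 n7 (15): add — endpoints in different components.
The 3rd edge added is n1 n4.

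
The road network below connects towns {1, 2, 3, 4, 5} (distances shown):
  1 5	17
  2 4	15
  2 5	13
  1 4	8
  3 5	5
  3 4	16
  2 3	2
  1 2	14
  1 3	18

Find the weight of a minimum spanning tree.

29

Grow the tree from 1 using Prim:
Step 1: cheapest edge leaving the tree is 1 4 (8); add 4.
Step 2: cheapest edge leaving the tree is 1 2 (14); add 2.
Step 3: cheapest edge leaving the tree is 2 3 (2); add 3.
Step 4: cheapest edge leaving the tree is 3 5 (5); add 5.
MST edges: 1 4, 1 2, 2 3, 3 5; total weight 8+14+2+5 = 29.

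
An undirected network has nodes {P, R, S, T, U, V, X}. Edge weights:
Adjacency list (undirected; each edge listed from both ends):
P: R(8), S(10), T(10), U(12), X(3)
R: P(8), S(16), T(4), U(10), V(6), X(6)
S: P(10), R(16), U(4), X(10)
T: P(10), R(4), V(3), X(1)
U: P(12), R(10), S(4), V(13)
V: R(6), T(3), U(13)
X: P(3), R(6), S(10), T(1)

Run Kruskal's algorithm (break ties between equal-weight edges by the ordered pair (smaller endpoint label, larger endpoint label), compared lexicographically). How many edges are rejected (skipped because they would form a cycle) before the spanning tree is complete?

Kruskal's algorithm — process edges by increasing weight (ties by edge label):
T X (1): add — endpoints in different components.
P X (3): add — endpoints in different components.
T V (3): add — endpoints in different components.
R T (4): add — endpoints in different components.
S U (4): add — endpoints in different components.
R V (6): skip — V and R already connected.
R X (6): skip — R and X already connected.
P R (8): skip — R and P already connected.
P S (10): add — endpoints in different components.
Edges rejected before the tree was complete: 3.

3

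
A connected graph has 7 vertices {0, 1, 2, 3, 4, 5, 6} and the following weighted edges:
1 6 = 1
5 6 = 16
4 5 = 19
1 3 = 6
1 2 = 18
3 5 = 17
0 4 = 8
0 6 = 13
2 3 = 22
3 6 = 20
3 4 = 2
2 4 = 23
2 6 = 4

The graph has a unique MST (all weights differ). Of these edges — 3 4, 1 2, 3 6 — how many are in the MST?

1

Kruskal's algorithm — process edges by increasing weight (ties by edge label):
1 6 (1): add. Components now {0} {1,6} {2} {3} {4} {5}
3 4 (2): add. Components now {0} {1,6} {2} {3,4} {5}
2 6 (4): add. Components now {0} {1,2,6} {3,4} {5}
1 3 (6): add. Components now {0} {1,2,3,4,6} {5}
0 4 (8): add. Components now {0,1,2,3,4,6} {5}
0 6 (13): skip — 0 and 6 already connected.
5 6 (16): add. Components now {0,1,2,3,4,5,6}
MST edge set: {1 6, 3 4, 2 6, 1 3, 0 4, 5 6}.
Of the listed edges, {3 4} are in the MST → 1.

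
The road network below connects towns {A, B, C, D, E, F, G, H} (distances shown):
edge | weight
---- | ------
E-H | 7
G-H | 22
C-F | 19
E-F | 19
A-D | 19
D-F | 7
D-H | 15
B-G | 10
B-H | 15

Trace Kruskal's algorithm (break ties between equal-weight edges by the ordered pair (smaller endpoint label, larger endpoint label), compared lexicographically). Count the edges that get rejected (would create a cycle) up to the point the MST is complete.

Kruskal's algorithm — process edges by increasing weight (ties by edge label):
D-F (7): add — endpoints in different components.
E-H (7): add — endpoints in different components.
B-G (10): add — endpoints in different components.
B-H (15): add — endpoints in different components.
D-H (15): add — endpoints in different components.
A-D (19): add — endpoints in different components.
C-F (19): add — endpoints in different components.
Edges rejected before the tree was complete: 0.

0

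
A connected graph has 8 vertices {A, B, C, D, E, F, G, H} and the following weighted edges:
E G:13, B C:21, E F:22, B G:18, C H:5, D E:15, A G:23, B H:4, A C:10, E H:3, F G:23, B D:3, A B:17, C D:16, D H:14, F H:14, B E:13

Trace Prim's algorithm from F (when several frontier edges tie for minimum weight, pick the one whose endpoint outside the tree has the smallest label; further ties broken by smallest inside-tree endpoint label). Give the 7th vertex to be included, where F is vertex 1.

A

Prim's algorithm from F:
Step 1: cheapest edge leaving the tree is F H (14); add H.
Step 2: cheapest edge leaving the tree is E H (3); add E.
Step 3: cheapest edge leaving the tree is B H (4); add B.
Step 4: cheapest edge leaving the tree is B D (3); add D.
Step 5: cheapest edge leaving the tree is C H (5); add C.
Step 6: cheapest edge leaving the tree is A C (10); add A.
Step 7: cheapest edge leaving the tree is E G (13); add G.
Vertex order: F, H, E, B, D, C, A, G. The 7th vertex is A.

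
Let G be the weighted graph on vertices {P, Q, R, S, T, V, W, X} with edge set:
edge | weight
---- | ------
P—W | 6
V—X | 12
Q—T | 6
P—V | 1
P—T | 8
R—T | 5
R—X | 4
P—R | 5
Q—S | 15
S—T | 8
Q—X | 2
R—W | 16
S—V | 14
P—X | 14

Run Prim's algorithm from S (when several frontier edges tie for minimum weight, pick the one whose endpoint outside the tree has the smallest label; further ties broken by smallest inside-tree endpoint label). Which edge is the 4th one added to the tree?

Q-X

Grow the tree from S using Prim:
Step 1: cheapest edge leaving the tree is S—T (8); add T.
Step 2: cheapest edge leaving the tree is R—T (5); add R.
Step 3: cheapest edge leaving the tree is R—X (4); add X.
Step 4: cheapest edge leaving the tree is Q—X (2); add Q.
Step 5: cheapest edge leaving the tree is P—R (5); add P.
Step 6: cheapest edge leaving the tree is P—V (1); add V.
Step 7: cheapest edge leaving the tree is P—W (6); add W.
The 4th edge added is Q—X.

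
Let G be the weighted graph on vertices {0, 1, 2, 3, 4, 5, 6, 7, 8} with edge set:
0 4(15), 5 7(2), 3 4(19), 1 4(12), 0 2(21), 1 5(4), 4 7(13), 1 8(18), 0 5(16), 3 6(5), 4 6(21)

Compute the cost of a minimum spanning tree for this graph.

96

Kruskal: consider edges lightest-first.
5 7 (2): add — endpoints in different components.
1 5 (4): add — endpoints in different components.
3 6 (5): add — endpoints in different components.
1 4 (12): add — endpoints in different components.
4 7 (13): skip — 4 and 7 already connected.
0 4 (15): add — endpoints in different components.
0 5 (16): skip — 0 and 5 already connected.
1 8 (18): add — endpoints in different components.
3 4 (19): add — endpoints in different components.
0 2 (21): add — endpoints in different components.
MST edges: 5 7, 1 5, 3 6, 1 4, 0 4, 1 8, 3 4, 0 2; total weight 2+4+5+12+15+18+19+21 = 96.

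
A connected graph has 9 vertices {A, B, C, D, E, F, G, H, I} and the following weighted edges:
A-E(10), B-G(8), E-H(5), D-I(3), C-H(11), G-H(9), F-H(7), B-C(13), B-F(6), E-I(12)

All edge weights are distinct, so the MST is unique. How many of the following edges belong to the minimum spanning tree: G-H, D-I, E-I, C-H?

Sort edges by weight, then run Kruskal:
D-I (3): add — endpoints in different components.
E-H (5): add — endpoints in different components.
B-F (6): add — endpoints in different components.
F-H (7): add — endpoints in different components.
B-G (8): add — endpoints in different components.
G-H (9): skip — G and H already connected.
A-E (10): add — endpoints in different components.
C-H (11): add — endpoints in different components.
E-I (12): add — endpoints in different components.
MST edge set: {D-I, E-H, B-F, F-H, B-G, A-E, C-H, E-I}.
Of the listed edges, {D-I, E-I, C-H} are in the MST → 3.

3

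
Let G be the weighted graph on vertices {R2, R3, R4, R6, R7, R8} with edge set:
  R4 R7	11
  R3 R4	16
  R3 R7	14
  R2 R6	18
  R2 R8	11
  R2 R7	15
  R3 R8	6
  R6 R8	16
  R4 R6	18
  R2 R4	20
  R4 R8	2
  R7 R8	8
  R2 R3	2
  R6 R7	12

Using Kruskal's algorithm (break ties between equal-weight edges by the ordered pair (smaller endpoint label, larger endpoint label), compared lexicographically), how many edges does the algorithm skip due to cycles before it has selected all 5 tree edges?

2

Kruskal's algorithm — process edges by increasing weight (ties by edge label):
R2 R3 (2): add — endpoints in different components.
R4 R8 (2): add — endpoints in different components.
R3 R8 (6): add — endpoints in different components.
R7 R8 (8): add — endpoints in different components.
R2 R8 (11): skip — R2 and R8 already connected.
R4 R7 (11): skip — R7 and R4 already connected.
R6 R7 (12): add — endpoints in different components.
Edges rejected before the tree was complete: 2.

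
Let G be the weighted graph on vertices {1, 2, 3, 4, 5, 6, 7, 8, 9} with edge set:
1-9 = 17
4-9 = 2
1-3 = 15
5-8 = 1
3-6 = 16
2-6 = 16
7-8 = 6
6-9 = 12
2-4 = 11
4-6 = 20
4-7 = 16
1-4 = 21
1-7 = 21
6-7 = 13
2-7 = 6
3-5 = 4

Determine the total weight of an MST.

Sort edges by weight, then run Kruskal:
5-8 (1): add — endpoints in different components.
4-9 (2): add — endpoints in different components.
3-5 (4): add — endpoints in different components.
2-7 (6): add — endpoints in different components.
7-8 (6): add — endpoints in different components.
2-4 (11): add — endpoints in different components.
6-9 (12): add — endpoints in different components.
6-7 (13): skip — 6 and 7 already connected.
1-3 (15): add — endpoints in different components.
MST edges: 5-8, 4-9, 3-5, 2-7, 7-8, 2-4, 6-9, 1-3; total weight 1+2+4+6+6+11+12+15 = 57.

57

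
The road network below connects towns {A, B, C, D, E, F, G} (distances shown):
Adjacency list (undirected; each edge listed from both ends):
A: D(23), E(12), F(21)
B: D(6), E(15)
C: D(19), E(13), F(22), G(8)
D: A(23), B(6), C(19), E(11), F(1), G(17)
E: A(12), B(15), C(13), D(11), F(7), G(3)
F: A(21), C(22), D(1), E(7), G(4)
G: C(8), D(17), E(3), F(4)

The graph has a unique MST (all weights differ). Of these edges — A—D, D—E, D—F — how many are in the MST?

Sort edges by weight, then run Kruskal:
D—F (1): add — endpoints in different components.
E—G (3): add — endpoints in different components.
F—G (4): add — endpoints in different components.
B—D (6): add — endpoints in different components.
E—F (7): skip — E and F already connected.
C—G (8): add — endpoints in different components.
D—E (11): skip — D and E already connected.
A—E (12): add — endpoints in different components.
MST edge set: {D—F, E—G, F—G, B—D, C—G, A—E}.
Of the listed edges, {D—F} are in the MST → 1.

1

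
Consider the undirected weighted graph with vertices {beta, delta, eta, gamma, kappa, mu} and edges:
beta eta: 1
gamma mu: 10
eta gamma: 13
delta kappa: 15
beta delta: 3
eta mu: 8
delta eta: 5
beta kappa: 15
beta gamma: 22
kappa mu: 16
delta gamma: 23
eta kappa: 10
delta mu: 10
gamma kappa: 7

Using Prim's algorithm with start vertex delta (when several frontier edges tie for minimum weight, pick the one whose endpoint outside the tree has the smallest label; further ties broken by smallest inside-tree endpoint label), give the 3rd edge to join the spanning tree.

Grow the tree from delta using Prim:
Step 1: frontier [beta delta 3, delta eta 5, delta mu 10, delta kappa 15, delta gamma 23] → take beta delta (3); add beta.
Step 2: frontier [beta eta 1, beta kappa 15, beta gamma 22, delta eta 5, delta mu 10, delta kappa 15, delta gamma 23] → take beta eta (1); add eta.
Step 3: frontier [beta kappa 15, beta gamma 22, delta mu 10, delta kappa 15, delta gamma 23, eta mu 8, eta kappa 10, eta gamma 13] → take eta mu (8); add mu.
Step 4: frontier [beta kappa 15, beta gamma 22, delta kappa 15, delta gamma 23, eta kappa 10, eta gamma 13, gamma mu 10, kappa mu 16] → take gamma mu (10); add gamma.
Step 5: frontier [beta kappa 15, delta kappa 15, eta kappa 10, gamma kappa 7, kappa mu 16] → take gamma kappa (7); add kappa.
The 3rd edge added is eta mu.

eta-mu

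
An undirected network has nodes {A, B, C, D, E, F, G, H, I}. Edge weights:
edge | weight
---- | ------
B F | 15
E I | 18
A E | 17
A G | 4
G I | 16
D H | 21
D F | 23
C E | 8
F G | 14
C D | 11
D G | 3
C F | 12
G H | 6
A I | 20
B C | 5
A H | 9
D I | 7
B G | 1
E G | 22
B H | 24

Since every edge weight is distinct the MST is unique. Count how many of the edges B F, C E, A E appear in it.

1

Kruskal: consider edges lightest-first.
B G (1): add — endpoints in different components.
D G (3): add — endpoints in different components.
A G (4): add — endpoints in different components.
B C (5): add — endpoints in different components.
G H (6): add — endpoints in different components.
D I (7): add — endpoints in different components.
C E (8): add — endpoints in different components.
A H (9): skip — A and H already connected.
C D (11): skip — C and D already connected.
C F (12): add — endpoints in different components.
MST edge set: {B G, D G, A G, B C, G H, D I, C E, C F}.
Of the listed edges, {C E} are in the MST → 1.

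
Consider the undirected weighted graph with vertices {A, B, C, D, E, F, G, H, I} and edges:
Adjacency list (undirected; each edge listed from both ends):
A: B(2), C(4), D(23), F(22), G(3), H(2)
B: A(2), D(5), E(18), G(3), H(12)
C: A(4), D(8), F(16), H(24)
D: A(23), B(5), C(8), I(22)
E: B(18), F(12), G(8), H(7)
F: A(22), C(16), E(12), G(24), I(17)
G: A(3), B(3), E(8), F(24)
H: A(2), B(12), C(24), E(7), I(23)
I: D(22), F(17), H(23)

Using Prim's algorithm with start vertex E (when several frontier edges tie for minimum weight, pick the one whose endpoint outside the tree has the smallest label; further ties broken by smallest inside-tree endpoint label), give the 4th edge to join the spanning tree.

Grow the tree from E using Prim:
Step 1: cheapest edge leaving the tree is E-H (7); add H.
Step 2: cheapest edge leaving the tree is A-H (2); add A.
Step 3: cheapest edge leaving the tree is A-B (2); add B.
Step 4: cheapest edge leaving the tree is A-G (3); add G.
Step 5: cheapest edge leaving the tree is A-C (4); add C.
Step 6: cheapest edge leaving the tree is B-D (5); add D.
Step 7: cheapest edge leaving the tree is E-F (12); add F.
Step 8: cheapest edge leaving the tree is F-I (17); add I.
The 4th edge added is A-G.

A-G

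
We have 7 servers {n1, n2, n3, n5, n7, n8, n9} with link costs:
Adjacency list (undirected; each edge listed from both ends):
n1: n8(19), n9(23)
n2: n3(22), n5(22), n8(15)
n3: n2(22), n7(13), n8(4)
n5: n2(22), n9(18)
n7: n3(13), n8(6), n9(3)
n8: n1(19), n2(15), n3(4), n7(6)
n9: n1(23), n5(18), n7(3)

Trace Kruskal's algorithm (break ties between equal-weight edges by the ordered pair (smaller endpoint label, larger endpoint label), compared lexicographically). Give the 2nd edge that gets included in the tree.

n3-n8

Kruskal's algorithm — process edges by increasing weight (ties by edge label):
n7–n9 (3): add — endpoints in different components.
n3–n8 (4): add — endpoints in different components.
n7–n8 (6): add — endpoints in different components.
n3–n7 (13): skip — n3 and n7 already connected.
n2–n8 (15): add — endpoints in different components.
n5–n9 (18): add — endpoints in different components.
n1–n8 (19): add — endpoints in different components.
The 2nd edge added is n3–n8.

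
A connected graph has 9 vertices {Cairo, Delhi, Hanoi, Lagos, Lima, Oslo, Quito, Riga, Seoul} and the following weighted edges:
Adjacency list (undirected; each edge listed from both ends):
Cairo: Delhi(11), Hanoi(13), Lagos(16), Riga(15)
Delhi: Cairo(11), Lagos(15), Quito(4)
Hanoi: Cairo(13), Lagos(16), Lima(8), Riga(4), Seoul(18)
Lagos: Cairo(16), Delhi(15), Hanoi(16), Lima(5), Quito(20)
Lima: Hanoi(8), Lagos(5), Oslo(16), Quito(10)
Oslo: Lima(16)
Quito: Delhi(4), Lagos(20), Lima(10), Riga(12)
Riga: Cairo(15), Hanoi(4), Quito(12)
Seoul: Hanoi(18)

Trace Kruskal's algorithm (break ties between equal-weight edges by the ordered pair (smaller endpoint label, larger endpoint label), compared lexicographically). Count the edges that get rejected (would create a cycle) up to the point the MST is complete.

6

Sort edges by weight, then run Kruskal:
Delhi Quito (4): add — endpoints in different components.
Hanoi Riga (4): add — endpoints in different components.
Lagos Lima (5): add — endpoints in different components.
Hanoi Lima (8): add — endpoints in different components.
Lima Quito (10): add — endpoints in different components.
Cairo Delhi (11): add — endpoints in different components.
Quito Riga (12): skip — Riga and Quito already connected.
Cairo Hanoi (13): skip — Hanoi and Cairo already connected.
Cairo Riga (15): skip — Riga and Cairo already connected.
Delhi Lagos (15): skip — Delhi and Lagos already connected.
Cairo Lagos (16): skip — Lagos and Cairo already connected.
Hanoi Lagos (16): skip — Lagos and Hanoi already connected.
Lima Oslo (16): add — endpoints in different components.
Hanoi Seoul (18): add — endpoints in different components.
Edges rejected before the tree was complete: 6.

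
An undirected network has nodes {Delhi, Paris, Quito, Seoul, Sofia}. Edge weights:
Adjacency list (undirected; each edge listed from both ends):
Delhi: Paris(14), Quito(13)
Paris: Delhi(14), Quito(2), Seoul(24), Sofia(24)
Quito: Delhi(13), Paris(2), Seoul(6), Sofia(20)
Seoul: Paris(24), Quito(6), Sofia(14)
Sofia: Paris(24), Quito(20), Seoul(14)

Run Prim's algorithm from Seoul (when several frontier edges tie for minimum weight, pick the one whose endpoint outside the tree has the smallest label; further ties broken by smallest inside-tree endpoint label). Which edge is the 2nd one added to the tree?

Paris-Quito

Prim, starting at Seoul.
Step 1: frontier [Quito Seoul 6, Seoul Sofia 14, Paris Seoul 24] → take Quito Seoul (6); add Quito.
Step 2: frontier [Paris Quito 2, Delhi Quito 13, Quito Sofia 20, Seoul Sofia 14, Paris Seoul 24] → take Paris Quito (2); add Paris.
Step 3: frontier [Delhi Paris 14, Paris Sofia 24, Delhi Quito 13, Quito Sofia 20, Seoul Sofia 14] → take Delhi Quito (13); add Delhi.
Step 4: frontier [Paris Sofia 24, Quito Sofia 20, Seoul Sofia 14] → take Seoul Sofia (14); add Sofia.
The 2nd edge added is Paris Quito.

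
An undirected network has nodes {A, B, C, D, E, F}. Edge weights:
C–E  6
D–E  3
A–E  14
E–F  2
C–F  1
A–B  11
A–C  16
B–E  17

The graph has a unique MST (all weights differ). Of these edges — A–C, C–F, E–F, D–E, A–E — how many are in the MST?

4

Sort edges by weight, then run Kruskal:
C–F (1): add — endpoints in different components.
E–F (2): add — endpoints in different components.
D–E (3): add — endpoints in different components.
C–E (6): skip — C and E already connected.
A–B (11): add — endpoints in different components.
A–E (14): add — endpoints in different components.
MST edge set: {C–F, E–F, D–E, A–B, A–E}.
Of the listed edges, {C–F, E–F, D–E, A–E} are in the MST → 4.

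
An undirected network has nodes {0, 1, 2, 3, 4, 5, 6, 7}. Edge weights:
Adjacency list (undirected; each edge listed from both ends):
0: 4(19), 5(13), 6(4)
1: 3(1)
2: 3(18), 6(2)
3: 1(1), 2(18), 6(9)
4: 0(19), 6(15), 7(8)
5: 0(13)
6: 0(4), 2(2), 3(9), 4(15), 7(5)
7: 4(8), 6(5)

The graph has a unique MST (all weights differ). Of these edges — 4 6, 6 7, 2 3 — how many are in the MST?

Sort edges by weight, then run Kruskal:
1 3 (1): add — endpoints in different components.
2 6 (2): add — endpoints in different components.
0 6 (4): add — endpoints in different components.
6 7 (5): add — endpoints in different components.
4 7 (8): add — endpoints in different components.
3 6 (9): add — endpoints in different components.
0 5 (13): add — endpoints in different components.
MST edge set: {1 3, 2 6, 0 6, 6 7, 4 7, 3 6, 0 5}.
Of the listed edges, {6 7} are in the MST → 1.

1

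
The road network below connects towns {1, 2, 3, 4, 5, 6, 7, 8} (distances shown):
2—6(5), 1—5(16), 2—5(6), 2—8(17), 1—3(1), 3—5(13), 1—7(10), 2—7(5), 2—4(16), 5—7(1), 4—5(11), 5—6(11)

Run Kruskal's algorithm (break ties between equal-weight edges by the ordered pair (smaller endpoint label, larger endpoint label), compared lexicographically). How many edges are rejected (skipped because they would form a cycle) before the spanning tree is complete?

Sort edges by weight, then run Kruskal:
1—3 (1): add — endpoints in different components.
5—7 (1): add — endpoints in different components.
2—6 (5): add — endpoints in different components.
2—7 (5): add — endpoints in different components.
2—5 (6): skip — 2 and 5 already connected.
1—7 (10): add — endpoints in different components.
4—5 (11): add — endpoints in different components.
5—6 (11): skip — 5 and 6 already connected.
3—5 (13): skip — 3 and 5 already connected.
1—5 (16): skip — 1 and 5 already connected.
2—4 (16): skip — 2 and 4 already connected.
2—8 (17): add — endpoints in different components.
Edges rejected before the tree was complete: 5.

5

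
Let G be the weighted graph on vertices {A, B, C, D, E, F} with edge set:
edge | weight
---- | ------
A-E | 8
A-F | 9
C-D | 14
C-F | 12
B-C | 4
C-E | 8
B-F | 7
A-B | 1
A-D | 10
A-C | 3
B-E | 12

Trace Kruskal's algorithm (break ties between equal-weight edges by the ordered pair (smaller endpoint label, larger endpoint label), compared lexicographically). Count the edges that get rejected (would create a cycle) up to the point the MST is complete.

Kruskal's algorithm — process edges by increasing weight (ties by edge label):
A-B (1): add — endpoints in different components.
A-C (3): add — endpoints in different components.
B-C (4): skip — B and C already connected.
B-F (7): add — endpoints in different components.
A-E (8): add — endpoints in different components.
C-E (8): skip — C and E already connected.
A-F (9): skip — A and F already connected.
A-D (10): add — endpoints in different components.
Edges rejected before the tree was complete: 3.

3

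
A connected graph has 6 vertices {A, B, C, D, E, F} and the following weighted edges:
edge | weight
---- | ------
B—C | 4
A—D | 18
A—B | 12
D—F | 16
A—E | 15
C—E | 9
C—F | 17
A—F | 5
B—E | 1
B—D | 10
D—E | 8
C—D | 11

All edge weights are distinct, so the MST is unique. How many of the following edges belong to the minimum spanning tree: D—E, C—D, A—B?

Sort edges by weight, then run Kruskal:
B—E (1): add — endpoints in different components.
B—C (4): add — endpoints in different components.
A—F (5): add — endpoints in different components.
D—E (8): add — endpoints in different components.
C—E (9): skip — C and E already connected.
B—D (10): skip — B and D already connected.
C—D (11): skip — C and D already connected.
A—B (12): add — endpoints in different components.
MST edge set: {B—E, B—C, A—F, D—E, A—B}.
Of the listed edges, {D—E, A—B} are in the MST → 2.

2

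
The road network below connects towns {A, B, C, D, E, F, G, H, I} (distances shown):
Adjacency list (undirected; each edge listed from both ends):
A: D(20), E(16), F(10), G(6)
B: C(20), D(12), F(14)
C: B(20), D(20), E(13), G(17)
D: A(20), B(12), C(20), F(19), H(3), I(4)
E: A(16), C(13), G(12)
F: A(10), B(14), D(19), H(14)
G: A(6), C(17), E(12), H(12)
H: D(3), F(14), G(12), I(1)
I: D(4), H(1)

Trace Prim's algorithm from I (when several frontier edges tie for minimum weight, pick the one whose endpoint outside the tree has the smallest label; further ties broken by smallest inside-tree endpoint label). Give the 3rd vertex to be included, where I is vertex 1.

D

Prim, starting at I.
Step 1: cheapest edge leaving the tree is H I (1); add H.
Step 2: cheapest edge leaving the tree is D H (3); add D.
Step 3: cheapest edge leaving the tree is B D (12); add B.
Step 4: cheapest edge leaving the tree is G H (12); add G.
Step 5: cheapest edge leaving the tree is A G (6); add A.
Step 6: cheapest edge leaving the tree is A F (10); add F.
Step 7: cheapest edge leaving the tree is E G (12); add E.
Step 8: cheapest edge leaving the tree is C E (13); add C.
Vertex order: I, H, D, B, G, A, F, E, C. The 3rd vertex is D.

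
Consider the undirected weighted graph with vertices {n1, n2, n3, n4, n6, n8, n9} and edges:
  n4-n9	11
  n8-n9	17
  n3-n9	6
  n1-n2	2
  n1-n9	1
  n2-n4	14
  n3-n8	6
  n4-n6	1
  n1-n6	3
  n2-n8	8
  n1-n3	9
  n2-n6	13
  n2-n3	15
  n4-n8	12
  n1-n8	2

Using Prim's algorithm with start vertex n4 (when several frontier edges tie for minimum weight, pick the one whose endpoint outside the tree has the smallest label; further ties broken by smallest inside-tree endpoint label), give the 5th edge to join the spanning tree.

Prim's algorithm from n4:
Step 1: cheapest edge leaving the tree is n4-n6 (1); add n6.
Step 2: cheapest edge leaving the tree is n1-n6 (3); add n1.
Step 3: cheapest edge leaving the tree is n1-n9 (1); add n9.
Step 4: cheapest edge leaving the tree is n1-n2 (2); add n2.
Step 5: cheapest edge leaving the tree is n1-n8 (2); add n8.
Step 6: cheapest edge leaving the tree is n3-n8 (6); add n3.
The 5th edge added is n1-n8.

n1-n8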